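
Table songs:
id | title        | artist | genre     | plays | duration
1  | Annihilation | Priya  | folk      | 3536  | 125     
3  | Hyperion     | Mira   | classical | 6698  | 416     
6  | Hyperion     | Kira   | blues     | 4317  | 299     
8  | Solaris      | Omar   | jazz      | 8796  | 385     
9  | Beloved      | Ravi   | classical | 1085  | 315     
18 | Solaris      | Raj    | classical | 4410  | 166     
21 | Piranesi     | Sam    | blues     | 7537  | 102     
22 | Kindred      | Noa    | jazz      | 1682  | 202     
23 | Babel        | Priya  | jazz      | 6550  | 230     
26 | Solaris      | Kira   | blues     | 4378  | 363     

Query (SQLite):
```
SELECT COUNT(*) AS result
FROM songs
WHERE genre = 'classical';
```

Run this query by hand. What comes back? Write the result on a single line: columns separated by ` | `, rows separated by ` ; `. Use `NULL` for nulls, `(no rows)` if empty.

3

Rows where genre='classical' → duration values: [416, 315, 166].
COUNT(*) counts rows → 3.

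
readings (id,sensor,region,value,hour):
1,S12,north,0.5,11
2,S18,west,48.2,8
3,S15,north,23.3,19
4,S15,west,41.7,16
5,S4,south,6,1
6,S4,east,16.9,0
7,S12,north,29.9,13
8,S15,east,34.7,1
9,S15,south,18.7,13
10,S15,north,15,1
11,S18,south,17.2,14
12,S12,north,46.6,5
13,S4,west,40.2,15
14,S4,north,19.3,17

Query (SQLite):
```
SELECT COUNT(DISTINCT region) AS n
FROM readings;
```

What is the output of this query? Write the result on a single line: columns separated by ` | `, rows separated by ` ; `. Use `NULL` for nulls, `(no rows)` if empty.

4

Count distinct non-NULL region values.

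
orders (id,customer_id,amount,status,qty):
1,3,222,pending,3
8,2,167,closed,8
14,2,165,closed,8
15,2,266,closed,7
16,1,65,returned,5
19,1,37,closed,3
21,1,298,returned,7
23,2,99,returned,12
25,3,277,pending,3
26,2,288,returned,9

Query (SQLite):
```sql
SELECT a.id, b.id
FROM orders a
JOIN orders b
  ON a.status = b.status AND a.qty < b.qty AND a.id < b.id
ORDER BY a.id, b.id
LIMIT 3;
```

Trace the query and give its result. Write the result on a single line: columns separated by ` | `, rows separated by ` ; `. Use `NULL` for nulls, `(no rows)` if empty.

16 | 21 ; 16 | 23 ; 16 | 26

Pairs (a,b) with same status, a.qty < b.qty, a.id < b.id.
status groups: closed:{8,14,15,19} pending:{1,25} returned:{16,21,23,26}
Ordered by (a.id, b.id); first 3.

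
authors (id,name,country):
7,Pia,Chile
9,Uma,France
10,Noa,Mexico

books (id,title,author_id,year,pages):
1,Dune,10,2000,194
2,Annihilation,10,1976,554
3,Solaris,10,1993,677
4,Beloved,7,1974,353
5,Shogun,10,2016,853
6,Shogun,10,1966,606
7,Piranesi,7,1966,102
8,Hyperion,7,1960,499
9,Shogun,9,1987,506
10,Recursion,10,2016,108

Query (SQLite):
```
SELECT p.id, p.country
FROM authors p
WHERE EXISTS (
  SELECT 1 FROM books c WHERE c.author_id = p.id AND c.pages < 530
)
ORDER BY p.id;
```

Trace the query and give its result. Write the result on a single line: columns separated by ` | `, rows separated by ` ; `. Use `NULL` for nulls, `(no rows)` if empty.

For each authors row, check whether any books with matching author_id has pages < 530.
Keep rows where that is true.

7 | Chile ; 9 | France ; 10 | Mexico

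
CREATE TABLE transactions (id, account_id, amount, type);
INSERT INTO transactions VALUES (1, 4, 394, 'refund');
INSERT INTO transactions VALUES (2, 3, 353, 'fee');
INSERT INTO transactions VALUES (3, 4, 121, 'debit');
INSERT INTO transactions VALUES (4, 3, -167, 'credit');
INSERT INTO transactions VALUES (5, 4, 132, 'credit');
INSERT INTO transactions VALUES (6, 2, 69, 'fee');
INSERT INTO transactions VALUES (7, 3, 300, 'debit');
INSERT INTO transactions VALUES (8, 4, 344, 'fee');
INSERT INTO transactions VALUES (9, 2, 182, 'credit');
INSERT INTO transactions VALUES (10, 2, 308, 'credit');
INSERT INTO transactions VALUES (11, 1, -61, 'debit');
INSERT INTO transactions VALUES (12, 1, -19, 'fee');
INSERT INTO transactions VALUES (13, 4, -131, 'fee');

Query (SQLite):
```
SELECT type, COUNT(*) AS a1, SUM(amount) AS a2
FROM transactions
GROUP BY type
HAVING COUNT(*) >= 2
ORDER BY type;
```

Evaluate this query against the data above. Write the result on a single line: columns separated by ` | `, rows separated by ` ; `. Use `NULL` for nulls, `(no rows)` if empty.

credit | 4 | 455 ; debit | 3 | 360 ; fee | 5 | 616

Group transactions by type.
Per group compute: COUNT(*), SUM(amount).
HAVING: drop groups with fewer than 2 rows.
  credit: ids {4, 5, 9, 10} → COUNT(*)=4, SUM(amount)=455
  debit: ids {3, 7, 11} → COUNT(*)=3, SUM(amount)=360
  fee: ids {2, 6, 8, 12, 13} → COUNT(*)=5, SUM(amount)=616
  refund: ids {1} → COUNT(*)=1, SUM(amount)=394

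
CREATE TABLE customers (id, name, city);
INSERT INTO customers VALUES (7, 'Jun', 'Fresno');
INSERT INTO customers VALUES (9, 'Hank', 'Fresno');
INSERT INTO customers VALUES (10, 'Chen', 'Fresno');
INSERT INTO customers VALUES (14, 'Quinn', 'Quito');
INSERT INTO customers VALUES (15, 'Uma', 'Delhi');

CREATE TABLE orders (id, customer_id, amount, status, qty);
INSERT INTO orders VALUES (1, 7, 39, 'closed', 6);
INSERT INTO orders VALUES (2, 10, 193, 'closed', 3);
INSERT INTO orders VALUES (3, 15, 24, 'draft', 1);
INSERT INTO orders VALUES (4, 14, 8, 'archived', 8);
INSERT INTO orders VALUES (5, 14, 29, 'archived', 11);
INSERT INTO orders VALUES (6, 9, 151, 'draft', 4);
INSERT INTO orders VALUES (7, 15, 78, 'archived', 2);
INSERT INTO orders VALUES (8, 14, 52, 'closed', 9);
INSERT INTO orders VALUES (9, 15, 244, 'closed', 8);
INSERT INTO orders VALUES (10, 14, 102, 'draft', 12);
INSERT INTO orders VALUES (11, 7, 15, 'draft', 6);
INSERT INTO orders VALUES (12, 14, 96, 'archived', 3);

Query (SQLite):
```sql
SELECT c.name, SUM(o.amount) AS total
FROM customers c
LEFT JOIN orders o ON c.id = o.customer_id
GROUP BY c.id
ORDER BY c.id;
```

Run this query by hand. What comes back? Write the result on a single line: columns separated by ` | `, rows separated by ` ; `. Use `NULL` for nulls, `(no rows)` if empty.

Jun | 54 ; Hank | 151 ; Chen | 193 ; Quinn | 287 ; Uma | 346

LEFT JOIN keeps every customers row; unmatched ones get NULL for orders columns.
Group by customers.id and compute SUM(o.amount). SUM over an all-NULL group is NULL.
  7: ids {1, 11} → SUM(o.amount)=54
  9: ids {6} → SUM(o.amount)=151
  10: ids {2} → SUM(o.amount)=193
  14: ids {4, 5, 8, 10, 12} → SUM(o.amount)=287
  15: ids {3, 7, 9} → SUM(o.amount)=346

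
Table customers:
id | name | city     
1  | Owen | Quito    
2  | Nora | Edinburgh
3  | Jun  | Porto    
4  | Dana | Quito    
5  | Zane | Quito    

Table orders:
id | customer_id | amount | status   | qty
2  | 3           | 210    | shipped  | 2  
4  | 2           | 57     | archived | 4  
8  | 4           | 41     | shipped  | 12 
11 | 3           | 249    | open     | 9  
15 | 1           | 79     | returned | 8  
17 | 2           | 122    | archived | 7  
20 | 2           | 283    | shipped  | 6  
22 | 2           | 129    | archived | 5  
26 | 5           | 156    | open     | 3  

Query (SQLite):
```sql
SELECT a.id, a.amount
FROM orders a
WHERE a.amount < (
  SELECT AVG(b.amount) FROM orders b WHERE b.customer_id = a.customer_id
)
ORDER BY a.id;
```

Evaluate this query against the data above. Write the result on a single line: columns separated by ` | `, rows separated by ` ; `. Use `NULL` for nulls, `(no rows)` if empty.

2 | 210 ; 4 | 57 ; 17 | 122 ; 22 | 129

For each orders row a, compute AVG(amount) over rows sharing a.customer_id.
Keep row a if a.amount < that per-group AVG.
  customer_id=1: AVG(amount) = 79.0
  customer_id=2: AVG(amount) = 147.75
  customer_id=3: AVG(amount) = 229.5
  customer_id=4: AVG(amount) = 41.0
  customer_id=5: AVG(amount) = 156.0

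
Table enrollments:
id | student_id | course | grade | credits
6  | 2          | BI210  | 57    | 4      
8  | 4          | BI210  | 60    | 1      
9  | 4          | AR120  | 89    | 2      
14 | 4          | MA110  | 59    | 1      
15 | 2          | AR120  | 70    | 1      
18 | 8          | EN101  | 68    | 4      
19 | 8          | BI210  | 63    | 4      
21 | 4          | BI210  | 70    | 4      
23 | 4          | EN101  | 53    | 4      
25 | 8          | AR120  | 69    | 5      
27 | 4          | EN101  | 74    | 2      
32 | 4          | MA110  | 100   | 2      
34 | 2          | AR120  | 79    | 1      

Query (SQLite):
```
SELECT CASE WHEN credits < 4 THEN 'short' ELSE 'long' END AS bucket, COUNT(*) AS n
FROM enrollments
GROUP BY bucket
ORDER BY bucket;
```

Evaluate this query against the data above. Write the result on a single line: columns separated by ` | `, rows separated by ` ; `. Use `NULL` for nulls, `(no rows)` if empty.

long | 6 ; short | 7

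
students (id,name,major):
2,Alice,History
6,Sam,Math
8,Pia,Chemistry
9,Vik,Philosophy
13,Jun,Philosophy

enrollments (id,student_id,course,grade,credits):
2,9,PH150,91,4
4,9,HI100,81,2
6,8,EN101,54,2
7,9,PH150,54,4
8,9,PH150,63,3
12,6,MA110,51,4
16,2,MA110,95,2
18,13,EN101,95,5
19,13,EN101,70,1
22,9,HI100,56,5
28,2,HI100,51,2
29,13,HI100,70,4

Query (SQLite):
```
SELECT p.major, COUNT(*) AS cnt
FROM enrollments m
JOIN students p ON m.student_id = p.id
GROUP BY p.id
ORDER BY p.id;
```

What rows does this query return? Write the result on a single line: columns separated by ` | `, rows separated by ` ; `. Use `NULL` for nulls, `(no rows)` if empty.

Join each enrollments row to its students via student_id.
Group joined rows by students.id; compute COUNT(*) per group.
  2: ids {16, 28} → COUNT(*)=2
  6: ids {12} → COUNT(*)=1
  8: ids {6} → COUNT(*)=1
  9: ids {2, 4, 7, 8, 22} → COUNT(*)=5
  13: ids {18, 19, 29} → COUNT(*)=3

History | 2 ; Math | 1 ; Chemistry | 1 ; Philosophy | 5 ; Philosophy | 3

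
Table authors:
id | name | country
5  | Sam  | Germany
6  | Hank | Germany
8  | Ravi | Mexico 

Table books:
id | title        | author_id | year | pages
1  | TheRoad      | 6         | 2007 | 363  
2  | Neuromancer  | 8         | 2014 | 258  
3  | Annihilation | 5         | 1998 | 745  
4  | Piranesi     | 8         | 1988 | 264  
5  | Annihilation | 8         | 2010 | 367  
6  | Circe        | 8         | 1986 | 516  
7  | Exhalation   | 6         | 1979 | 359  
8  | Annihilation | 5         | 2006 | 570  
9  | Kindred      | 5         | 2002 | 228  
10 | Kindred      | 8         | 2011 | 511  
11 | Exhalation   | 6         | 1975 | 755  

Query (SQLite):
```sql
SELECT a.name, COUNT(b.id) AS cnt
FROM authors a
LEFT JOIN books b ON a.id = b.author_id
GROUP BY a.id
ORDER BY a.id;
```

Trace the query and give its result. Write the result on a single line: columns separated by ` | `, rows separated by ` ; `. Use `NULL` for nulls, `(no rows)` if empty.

LEFT JOIN keeps every authors row; unmatched ones get NULL for books columns.
Group by authors.id and compute COUNT(b.id). COUNT(col) of an all-NULL group is 0.
  5: ids {3, 8, 9} → COUNT(b.id)=3
  6: ids {1, 7, 11} → COUNT(b.id)=3
  8: ids {2, 4, 5, 6, 10} → COUNT(b.id)=5

Sam | 3 ; Hank | 3 ; Ravi | 5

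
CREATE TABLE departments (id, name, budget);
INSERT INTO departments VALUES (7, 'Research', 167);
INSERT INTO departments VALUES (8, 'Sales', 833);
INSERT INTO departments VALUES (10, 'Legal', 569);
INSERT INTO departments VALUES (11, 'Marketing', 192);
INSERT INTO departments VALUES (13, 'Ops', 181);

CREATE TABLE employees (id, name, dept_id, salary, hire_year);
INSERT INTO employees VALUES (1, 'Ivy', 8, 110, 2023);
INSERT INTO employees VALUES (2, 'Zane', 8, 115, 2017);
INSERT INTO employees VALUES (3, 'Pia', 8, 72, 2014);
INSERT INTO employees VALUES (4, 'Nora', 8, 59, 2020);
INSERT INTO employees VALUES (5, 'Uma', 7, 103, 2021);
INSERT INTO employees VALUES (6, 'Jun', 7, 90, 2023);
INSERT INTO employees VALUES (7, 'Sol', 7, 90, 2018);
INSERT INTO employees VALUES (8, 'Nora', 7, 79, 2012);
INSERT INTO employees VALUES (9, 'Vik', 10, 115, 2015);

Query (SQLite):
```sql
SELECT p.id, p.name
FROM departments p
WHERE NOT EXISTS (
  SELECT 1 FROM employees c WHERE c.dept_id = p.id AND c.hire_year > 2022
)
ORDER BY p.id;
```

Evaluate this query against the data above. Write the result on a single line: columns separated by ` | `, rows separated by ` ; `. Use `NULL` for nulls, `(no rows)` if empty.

For each departments row, check whether any employees with matching dept_id has hire_year > 2022.
Keep rows where that is false.

10 | Legal ; 11 | Marketing ; 13 | Ops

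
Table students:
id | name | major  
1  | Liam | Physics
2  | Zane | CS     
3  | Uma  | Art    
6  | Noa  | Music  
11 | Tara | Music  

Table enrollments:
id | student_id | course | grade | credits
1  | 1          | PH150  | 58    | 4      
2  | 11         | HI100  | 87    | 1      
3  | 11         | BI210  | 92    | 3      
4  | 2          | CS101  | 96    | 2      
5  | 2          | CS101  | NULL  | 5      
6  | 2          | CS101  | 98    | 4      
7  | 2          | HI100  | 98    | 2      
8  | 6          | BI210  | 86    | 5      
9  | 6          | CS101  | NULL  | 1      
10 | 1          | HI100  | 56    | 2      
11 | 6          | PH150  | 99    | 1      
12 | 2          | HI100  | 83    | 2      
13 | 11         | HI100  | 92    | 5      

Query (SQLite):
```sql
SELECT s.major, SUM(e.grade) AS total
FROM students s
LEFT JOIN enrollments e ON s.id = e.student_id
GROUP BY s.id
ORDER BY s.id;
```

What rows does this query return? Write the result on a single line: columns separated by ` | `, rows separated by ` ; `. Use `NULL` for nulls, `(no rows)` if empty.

Physics | 114 ; CS | 375 ; Art | NULL ; Music | 185 ; Music | 271

LEFT JOIN keeps every students row; unmatched ones get NULL for enrollments columns.
Group by students.id and compute SUM(e.grade). SUM over an all-NULL group is NULL.
  1: ids {1, 10} → SUM(e.grade)=114
  2: ids {4, 5, 6, 7, 12} → SUM(e.grade)=375
  3: ids {—} → SUM(e.grade)=NULL
  6: ids {8, 9, 11} → SUM(e.grade)=185
  11: ids {2, 3, 13} → SUM(e.grade)=271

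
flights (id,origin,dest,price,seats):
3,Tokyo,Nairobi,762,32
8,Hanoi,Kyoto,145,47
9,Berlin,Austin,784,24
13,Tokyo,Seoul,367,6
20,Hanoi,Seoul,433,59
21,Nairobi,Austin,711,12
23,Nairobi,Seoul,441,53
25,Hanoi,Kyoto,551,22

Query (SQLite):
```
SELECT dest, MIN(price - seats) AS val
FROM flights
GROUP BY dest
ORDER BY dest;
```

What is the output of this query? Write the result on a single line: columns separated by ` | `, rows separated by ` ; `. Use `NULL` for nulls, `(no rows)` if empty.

Austin | 699 ; Kyoto | 98 ; Nairobi | 730 ; Seoul | 361

For each row compute price - seats.
Group by dest; take MIN of the expression per group.
  Austin: ids {9, 21} → MIN(price - seats)=699
  Kyoto: ids {8, 25} → MIN(price - seats)=98
  Nairobi: ids {3} → MIN(price - seats)=730
  Seoul: ids {13, 20, 23} → MIN(price - seats)=361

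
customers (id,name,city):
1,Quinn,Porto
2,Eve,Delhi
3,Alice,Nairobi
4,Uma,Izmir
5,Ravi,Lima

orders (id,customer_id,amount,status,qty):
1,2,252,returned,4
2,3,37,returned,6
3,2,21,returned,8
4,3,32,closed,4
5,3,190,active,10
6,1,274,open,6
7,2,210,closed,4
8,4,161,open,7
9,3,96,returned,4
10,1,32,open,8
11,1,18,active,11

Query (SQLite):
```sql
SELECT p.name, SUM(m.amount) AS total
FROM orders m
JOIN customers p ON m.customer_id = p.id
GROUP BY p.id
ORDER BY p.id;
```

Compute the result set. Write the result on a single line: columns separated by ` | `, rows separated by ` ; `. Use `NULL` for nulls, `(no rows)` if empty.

Join each orders row to its customers via customer_id.
Group joined rows by customers.id; compute SUM(m.amount) per group.
  1: ids {6, 10, 11} → SUM(m.amount)=324
  2: ids {1, 3, 7} → SUM(m.amount)=483
  3: ids {2, 4, 5, 9} → SUM(m.amount)=355
  4: ids {8} → SUM(m.amount)=161

Quinn | 324 ; Eve | 483 ; Alice | 355 ; Uma | 161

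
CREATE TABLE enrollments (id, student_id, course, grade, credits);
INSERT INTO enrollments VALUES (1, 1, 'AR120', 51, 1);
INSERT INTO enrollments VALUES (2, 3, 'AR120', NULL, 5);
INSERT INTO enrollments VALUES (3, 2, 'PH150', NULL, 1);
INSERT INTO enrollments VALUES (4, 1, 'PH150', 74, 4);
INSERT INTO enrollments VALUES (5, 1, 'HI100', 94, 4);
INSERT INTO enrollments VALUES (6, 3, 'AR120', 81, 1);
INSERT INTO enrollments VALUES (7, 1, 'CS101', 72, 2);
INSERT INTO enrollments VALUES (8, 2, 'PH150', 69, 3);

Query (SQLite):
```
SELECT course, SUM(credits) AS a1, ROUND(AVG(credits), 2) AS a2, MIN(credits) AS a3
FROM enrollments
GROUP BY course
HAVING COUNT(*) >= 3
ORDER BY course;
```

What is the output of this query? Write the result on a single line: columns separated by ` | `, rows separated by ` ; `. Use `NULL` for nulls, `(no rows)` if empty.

Group enrollments by course.
Per group compute: SUM(credits), ROUND(AVG(credits), 2), MIN(credits).
HAVING: drop groups with fewer than 3 rows.
  AR120: ids {1, 2, 6} → SUM(credits)=7, ROUND(AVG(credits), 2)=2.33, MIN(credits)=1
  CS101: ids {7} → SUM(credits)=2, ROUND(AVG(credits), 2)=2, MIN(credits)=2
  HI100: ids {5} → SUM(credits)=4, ROUND(AVG(credits), 2)=4, MIN(credits)=4
  PH150: ids {3, 4, 8} → SUM(credits)=8, ROUND(AVG(credits), 2)=2.67, MIN(credits)=1

AR120 | 7 | 2.33 | 1 ; PH150 | 8 | 2.67 | 1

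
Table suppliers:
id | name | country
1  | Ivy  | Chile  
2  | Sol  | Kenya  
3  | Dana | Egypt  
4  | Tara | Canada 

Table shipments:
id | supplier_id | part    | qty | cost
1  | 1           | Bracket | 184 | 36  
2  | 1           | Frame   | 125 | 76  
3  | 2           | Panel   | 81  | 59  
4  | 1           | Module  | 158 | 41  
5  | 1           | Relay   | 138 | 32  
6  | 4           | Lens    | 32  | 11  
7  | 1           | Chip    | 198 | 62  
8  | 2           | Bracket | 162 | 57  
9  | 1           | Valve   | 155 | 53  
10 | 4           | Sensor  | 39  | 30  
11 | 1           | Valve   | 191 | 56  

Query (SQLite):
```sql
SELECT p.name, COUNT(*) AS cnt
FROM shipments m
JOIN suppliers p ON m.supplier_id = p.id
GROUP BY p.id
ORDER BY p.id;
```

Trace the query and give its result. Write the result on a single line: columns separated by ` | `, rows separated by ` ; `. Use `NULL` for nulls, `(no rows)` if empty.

Ivy | 7 ; Sol | 2 ; Tara | 2

Join each shipments row to its suppliers via supplier_id.
Group joined rows by suppliers.id; compute COUNT(*) per group.
  1: ids {1, 2, 4, 5, 7, 9, 11} → COUNT(*)=7
  2: ids {3, 8} → COUNT(*)=2
  4: ids {6, 10} → COUNT(*)=2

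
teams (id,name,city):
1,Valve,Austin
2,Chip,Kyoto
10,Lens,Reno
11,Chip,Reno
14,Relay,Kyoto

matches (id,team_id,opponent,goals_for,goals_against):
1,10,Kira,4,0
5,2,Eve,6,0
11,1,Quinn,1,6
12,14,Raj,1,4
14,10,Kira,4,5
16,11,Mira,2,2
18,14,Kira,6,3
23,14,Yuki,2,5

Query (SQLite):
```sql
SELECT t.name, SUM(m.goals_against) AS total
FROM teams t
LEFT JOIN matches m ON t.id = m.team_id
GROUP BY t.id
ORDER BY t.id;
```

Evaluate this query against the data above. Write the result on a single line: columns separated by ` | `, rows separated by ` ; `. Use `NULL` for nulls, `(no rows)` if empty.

Valve | 6 ; Chip | 0 ; Lens | 5 ; Chip | 2 ; Relay | 12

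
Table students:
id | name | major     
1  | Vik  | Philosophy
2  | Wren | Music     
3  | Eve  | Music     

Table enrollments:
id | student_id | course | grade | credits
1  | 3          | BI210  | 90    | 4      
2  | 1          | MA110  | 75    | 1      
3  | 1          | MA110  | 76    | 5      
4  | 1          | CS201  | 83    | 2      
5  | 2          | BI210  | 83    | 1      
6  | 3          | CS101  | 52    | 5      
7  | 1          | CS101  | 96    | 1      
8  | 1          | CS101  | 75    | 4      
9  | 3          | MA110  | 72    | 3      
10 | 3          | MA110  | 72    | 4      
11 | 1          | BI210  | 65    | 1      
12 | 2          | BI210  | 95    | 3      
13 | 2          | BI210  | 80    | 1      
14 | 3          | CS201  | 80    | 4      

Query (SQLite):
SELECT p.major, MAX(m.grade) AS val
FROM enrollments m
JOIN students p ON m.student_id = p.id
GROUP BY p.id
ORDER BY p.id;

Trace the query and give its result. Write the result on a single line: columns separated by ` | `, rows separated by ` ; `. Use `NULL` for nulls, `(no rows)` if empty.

Join each enrollments row to its students via student_id.
Group joined rows by students.id; compute MAX(m.grade) per group.
  1: ids {2, 3, 4, 7, 8, 11} → MAX(m.grade)=96
  2: ids {5, 12, 13} → MAX(m.grade)=95
  3: ids {1, 6, 9, 10, 14} → MAX(m.grade)=90

Philosophy | 96 ; Music | 95 ; Music | 90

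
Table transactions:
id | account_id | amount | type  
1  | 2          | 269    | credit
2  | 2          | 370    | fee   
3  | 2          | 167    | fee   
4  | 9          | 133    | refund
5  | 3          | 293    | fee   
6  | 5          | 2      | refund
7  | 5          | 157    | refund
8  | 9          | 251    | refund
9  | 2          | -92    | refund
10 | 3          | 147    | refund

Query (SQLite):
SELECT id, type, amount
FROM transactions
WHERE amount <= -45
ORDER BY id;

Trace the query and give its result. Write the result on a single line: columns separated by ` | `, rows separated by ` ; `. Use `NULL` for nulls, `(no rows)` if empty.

amount <= -45: ids {9}

9 | refund | -92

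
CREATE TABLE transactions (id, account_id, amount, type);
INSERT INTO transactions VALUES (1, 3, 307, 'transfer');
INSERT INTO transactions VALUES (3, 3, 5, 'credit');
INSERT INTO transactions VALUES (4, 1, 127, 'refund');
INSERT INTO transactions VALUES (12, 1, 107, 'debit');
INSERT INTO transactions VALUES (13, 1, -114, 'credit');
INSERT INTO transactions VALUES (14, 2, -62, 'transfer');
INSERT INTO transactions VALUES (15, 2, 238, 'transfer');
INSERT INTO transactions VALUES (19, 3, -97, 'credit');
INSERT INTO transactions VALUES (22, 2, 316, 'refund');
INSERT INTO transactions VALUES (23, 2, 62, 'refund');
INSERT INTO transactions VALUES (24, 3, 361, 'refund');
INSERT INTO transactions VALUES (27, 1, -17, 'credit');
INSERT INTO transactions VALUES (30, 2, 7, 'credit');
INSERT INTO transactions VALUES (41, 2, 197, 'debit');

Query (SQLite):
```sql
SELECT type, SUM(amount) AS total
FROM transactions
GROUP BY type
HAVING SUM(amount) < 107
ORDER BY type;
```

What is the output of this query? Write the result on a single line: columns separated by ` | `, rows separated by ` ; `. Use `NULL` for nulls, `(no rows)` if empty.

credit | -216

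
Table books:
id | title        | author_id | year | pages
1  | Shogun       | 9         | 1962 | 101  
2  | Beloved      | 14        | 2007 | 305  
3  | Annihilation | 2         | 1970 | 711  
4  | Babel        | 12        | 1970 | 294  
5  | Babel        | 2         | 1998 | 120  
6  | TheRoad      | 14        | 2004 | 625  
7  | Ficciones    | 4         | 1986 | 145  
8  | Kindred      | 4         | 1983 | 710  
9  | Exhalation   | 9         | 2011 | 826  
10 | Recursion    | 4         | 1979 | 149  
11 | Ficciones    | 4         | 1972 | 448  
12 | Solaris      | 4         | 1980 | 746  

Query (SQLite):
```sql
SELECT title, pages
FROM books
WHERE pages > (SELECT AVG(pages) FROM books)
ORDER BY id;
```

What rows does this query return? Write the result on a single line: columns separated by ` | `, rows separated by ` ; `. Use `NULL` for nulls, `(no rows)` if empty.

Annihilation | 711 ; TheRoad | 625 ; Kindred | 710 ; Exhalation | 826 ; Ficciones | 448 ; Solaris | 746

Scalar subquery: AVG(pages) over all books rows = 431.666667 (≈; comparison uses full precision).
Keep rows where pages > that value.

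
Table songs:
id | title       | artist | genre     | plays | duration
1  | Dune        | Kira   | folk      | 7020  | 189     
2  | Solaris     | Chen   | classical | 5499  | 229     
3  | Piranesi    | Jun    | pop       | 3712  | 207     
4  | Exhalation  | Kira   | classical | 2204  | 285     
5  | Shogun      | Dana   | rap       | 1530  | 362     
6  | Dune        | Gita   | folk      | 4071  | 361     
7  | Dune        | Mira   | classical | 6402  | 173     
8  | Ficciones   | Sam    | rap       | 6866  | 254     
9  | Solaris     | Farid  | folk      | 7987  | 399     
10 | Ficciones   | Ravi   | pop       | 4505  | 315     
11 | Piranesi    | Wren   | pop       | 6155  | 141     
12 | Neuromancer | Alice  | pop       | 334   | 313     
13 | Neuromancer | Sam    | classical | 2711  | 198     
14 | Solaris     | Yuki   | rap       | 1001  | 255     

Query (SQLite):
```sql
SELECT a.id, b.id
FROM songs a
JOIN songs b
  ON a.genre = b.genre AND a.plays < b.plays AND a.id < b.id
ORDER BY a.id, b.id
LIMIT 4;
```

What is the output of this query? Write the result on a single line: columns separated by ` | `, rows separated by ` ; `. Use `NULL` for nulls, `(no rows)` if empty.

1 | 9 ; 2 | 7 ; 3 | 10 ; 3 | 11

Pairs (a,b) with same genre, a.plays < b.plays, a.id < b.id.
genre groups: classical:{2,4,7,13} folk:{1,6,9} pop:{3,10,11,12} rap:{5,8,14}
Ordered by (a.id, b.id); first 4.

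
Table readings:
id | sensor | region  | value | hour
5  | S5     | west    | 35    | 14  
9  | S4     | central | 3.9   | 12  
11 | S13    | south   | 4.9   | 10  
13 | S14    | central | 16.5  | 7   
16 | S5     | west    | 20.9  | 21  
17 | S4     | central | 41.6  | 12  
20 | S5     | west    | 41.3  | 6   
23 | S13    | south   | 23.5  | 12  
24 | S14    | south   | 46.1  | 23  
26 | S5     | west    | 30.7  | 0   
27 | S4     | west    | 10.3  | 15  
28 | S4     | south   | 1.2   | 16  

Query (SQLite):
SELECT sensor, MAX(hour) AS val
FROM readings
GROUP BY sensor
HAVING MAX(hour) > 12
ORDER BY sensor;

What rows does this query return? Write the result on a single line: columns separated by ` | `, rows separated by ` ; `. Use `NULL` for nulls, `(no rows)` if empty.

S14 | 23 ; S4 | 16 ; S5 | 21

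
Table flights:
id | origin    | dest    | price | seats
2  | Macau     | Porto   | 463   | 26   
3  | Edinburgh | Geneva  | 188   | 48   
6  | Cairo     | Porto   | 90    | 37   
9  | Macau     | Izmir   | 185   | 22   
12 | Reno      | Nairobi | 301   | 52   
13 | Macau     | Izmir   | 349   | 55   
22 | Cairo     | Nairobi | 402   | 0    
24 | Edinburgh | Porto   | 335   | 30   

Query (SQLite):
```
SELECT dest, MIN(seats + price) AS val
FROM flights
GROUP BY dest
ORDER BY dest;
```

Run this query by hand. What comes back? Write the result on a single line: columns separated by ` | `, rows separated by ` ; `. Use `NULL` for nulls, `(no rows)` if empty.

Geneva | 236 ; Izmir | 207 ; Nairobi | 353 ; Porto | 127

For each row compute seats + price.
Group by dest; take MIN of the expression per group.
  Geneva: ids {3} → MIN(seats + price)=236
  Izmir: ids {9, 13} → MIN(seats + price)=207
  Nairobi: ids {12, 22} → MIN(seats + price)=353
  Porto: ids {2, 6, 24} → MIN(seats + price)=127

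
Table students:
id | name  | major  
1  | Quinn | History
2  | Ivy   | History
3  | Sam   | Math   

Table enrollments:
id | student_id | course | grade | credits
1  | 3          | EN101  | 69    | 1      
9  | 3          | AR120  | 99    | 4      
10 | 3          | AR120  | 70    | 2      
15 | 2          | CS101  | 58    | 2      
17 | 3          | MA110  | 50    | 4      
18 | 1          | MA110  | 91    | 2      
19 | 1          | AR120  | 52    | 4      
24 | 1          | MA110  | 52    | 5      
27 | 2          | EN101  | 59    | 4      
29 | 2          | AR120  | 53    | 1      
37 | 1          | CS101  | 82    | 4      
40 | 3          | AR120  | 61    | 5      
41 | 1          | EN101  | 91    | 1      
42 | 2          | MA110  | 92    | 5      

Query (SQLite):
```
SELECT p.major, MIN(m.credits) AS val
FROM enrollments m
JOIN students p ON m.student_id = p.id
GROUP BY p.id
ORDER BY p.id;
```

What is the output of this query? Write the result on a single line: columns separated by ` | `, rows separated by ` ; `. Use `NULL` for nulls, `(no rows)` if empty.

Join each enrollments row to its students via student_id.
Group joined rows by students.id; compute MIN(m.credits) per group.
  1: ids {18, 19, 24, 37, 41} → MIN(m.credits)=1
  2: ids {15, 27, 29, 42} → MIN(m.credits)=1
  3: ids {1, 9, 10, 17, 40} → MIN(m.credits)=1

History | 1 ; History | 1 ; Math | 1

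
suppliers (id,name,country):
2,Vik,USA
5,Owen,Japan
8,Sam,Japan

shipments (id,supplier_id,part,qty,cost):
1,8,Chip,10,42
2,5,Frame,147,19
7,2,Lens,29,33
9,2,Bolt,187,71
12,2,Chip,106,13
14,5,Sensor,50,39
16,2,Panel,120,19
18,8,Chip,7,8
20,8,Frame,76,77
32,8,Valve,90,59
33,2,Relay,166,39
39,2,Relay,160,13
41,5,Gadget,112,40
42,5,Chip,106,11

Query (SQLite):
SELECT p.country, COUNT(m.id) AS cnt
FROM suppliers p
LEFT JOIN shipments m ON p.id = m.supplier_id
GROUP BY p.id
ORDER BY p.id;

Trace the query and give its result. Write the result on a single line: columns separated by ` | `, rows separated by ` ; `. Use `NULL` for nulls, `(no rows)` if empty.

USA | 6 ; Japan | 4 ; Japan | 4

LEFT JOIN keeps every suppliers row; unmatched ones get NULL for shipments columns.
Group by suppliers.id and compute COUNT(m.id). COUNT(col) of an all-NULL group is 0.
  2: ids {7, 9, 12, 16, 33, 39} → COUNT(m.id)=6
  5: ids {2, 14, 41, 42} → COUNT(m.id)=4
  8: ids {1, 18, 20, 32} → COUNT(m.id)=4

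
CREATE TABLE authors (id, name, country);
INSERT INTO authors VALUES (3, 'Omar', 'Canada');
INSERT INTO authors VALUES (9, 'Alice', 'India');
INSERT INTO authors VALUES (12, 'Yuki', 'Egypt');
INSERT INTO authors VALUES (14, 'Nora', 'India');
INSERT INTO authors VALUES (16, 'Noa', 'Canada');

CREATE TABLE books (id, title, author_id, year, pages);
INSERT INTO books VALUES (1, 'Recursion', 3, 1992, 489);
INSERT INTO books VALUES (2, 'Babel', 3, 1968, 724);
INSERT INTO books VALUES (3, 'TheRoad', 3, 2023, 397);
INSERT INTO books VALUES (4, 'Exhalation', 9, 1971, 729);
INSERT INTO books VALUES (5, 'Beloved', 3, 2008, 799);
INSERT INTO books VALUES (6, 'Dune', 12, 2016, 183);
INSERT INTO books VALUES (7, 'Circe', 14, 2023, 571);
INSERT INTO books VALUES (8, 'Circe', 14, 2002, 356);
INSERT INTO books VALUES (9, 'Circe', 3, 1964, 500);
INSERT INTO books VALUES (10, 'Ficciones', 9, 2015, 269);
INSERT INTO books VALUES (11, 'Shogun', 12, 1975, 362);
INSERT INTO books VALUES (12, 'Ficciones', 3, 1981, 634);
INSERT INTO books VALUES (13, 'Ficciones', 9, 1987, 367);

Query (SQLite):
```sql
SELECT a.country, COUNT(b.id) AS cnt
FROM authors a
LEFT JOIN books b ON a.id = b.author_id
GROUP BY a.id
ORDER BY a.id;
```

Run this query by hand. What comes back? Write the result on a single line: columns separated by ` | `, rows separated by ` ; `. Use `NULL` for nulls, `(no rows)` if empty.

LEFT JOIN keeps every authors row; unmatched ones get NULL for books columns.
Group by authors.id and compute COUNT(b.id). COUNT(col) of an all-NULL group is 0.
  3: ids {1, 2, 3, 5, 9, 12} → COUNT(b.id)=6
  9: ids {4, 10, 13} → COUNT(b.id)=3
  12: ids {6, 11} → COUNT(b.id)=2
  14: ids {7, 8} → COUNT(b.id)=2
  16: ids {—} → COUNT(b.id)=0

Canada | 6 ; India | 3 ; Egypt | 2 ; India | 2 ; Canada | 0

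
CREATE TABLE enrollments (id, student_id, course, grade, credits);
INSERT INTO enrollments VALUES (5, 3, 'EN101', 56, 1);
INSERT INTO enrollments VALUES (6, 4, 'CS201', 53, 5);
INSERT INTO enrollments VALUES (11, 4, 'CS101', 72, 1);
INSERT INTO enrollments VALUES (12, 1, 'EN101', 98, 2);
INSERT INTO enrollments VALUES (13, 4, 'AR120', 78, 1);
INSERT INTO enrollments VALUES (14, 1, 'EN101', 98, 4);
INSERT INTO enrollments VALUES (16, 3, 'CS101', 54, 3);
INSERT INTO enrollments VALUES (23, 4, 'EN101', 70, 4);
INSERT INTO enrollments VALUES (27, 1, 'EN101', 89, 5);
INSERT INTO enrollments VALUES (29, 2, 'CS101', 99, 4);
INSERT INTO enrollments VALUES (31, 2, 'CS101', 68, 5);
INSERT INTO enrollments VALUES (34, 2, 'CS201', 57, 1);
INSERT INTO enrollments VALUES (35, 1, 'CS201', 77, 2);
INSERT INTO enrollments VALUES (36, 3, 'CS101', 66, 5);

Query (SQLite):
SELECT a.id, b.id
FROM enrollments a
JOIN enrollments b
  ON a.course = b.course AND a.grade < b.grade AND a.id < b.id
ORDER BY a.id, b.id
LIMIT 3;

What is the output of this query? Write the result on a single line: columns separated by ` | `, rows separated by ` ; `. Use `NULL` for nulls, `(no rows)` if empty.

Pairs (a,b) with same course, a.grade < b.grade, a.id < b.id.
course groups: AR120:{13} CS101:{11,16,29,31,36} CS201:{6,34,35} EN101:{5,12,14,23,27}
Ordered by (a.id, b.id); first 3.

5 | 12 ; 5 | 14 ; 5 | 23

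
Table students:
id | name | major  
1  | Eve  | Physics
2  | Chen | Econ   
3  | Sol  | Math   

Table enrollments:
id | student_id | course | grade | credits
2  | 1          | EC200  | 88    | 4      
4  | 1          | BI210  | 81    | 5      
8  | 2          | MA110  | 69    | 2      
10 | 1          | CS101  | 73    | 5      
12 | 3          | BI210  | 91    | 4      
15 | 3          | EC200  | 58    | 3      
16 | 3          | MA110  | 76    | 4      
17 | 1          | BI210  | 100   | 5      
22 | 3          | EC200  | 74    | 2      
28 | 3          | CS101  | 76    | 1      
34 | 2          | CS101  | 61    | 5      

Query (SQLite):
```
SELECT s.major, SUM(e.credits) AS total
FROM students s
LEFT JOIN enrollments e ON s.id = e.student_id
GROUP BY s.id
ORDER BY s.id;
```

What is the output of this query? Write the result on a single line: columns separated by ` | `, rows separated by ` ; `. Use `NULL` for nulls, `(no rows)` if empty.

Physics | 19 ; Econ | 7 ; Math | 14

LEFT JOIN keeps every students row; unmatched ones get NULL for enrollments columns.
Group by students.id and compute SUM(e.credits). SUM over an all-NULL group is NULL.
  1: ids {2, 4, 10, 17} → SUM(e.credits)=19
  2: ids {8, 34} → SUM(e.credits)=7
  3: ids {12, 15, 16, 22, 28} → SUM(e.credits)=14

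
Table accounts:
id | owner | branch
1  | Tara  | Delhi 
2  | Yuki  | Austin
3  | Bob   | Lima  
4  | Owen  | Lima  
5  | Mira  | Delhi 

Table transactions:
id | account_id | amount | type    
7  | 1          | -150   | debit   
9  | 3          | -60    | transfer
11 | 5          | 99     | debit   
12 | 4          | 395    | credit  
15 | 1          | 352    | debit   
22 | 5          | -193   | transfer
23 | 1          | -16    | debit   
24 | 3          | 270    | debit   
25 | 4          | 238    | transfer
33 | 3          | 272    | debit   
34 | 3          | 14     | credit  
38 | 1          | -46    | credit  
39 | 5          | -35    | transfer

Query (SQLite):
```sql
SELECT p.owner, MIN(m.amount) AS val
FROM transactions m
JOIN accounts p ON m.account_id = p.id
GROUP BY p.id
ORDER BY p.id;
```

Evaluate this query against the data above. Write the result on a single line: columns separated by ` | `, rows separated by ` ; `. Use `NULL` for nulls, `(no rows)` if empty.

Tara | -150 ; Bob | -60 ; Owen | 238 ; Mira | -193

Join each transactions row to its accounts via account_id.
Group joined rows by accounts.id; compute MIN(m.amount) per group.
  1: ids {7, 15, 23, 38} → MIN(m.amount)=-150
  3: ids {9, 24, 33, 34} → MIN(m.amount)=-60
  4: ids {12, 25} → MIN(m.amount)=238
  5: ids {11, 22, 39} → MIN(m.amount)=-193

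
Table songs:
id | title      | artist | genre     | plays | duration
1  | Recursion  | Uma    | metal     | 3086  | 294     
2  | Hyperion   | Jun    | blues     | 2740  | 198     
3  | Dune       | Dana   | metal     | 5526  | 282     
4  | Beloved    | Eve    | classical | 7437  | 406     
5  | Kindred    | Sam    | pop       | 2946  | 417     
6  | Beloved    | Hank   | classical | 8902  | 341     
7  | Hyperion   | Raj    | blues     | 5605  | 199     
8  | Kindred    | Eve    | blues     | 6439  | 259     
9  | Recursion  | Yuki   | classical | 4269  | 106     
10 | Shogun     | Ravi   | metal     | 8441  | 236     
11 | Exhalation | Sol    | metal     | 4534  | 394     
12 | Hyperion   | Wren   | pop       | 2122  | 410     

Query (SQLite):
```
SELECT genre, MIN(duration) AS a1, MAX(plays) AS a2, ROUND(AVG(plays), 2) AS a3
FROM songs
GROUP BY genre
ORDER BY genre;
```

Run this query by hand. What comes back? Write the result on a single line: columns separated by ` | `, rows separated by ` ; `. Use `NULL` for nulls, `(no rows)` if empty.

blues | 198 | 6439 | 4928 ; classical | 106 | 8902 | 6869.33 ; metal | 236 | 8441 | 5396.75 ; pop | 410 | 2946 | 2534

Group songs by genre.
Per group compute: MIN(duration), MAX(plays), ROUND(AVG(plays), 2).
  blues: ids {2, 7, 8} → MIN(duration)=198, MAX(plays)=6439, ROUND(AVG(plays), 2)=4928
  classical: ids {4, 6, 9} → MIN(duration)=106, MAX(plays)=8902, ROUND(AVG(plays), 2)=6869.33
  metal: ids {1, 3, 10, 11} → MIN(duration)=236, MAX(plays)=8441, ROUND(AVG(plays), 2)=5396.75
  pop: ids {5, 12} → MIN(duration)=410, MAX(plays)=2946, ROUND(AVG(plays), 2)=2534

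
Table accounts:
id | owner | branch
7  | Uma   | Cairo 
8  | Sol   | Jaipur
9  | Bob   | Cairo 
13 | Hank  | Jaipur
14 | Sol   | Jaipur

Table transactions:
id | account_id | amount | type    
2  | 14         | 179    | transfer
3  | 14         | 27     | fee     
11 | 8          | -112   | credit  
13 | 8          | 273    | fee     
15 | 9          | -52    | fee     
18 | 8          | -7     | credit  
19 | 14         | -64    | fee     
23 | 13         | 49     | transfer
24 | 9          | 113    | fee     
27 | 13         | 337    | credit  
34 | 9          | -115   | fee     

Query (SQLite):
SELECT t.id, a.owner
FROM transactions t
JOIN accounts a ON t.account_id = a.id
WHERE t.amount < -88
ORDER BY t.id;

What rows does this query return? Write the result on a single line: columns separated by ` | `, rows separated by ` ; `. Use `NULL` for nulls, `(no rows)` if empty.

11 | Sol ; 34 | Bob

Each transactions row matches the accounts row where account_id = accounts.id.
Then keep rows with t.amount < -88.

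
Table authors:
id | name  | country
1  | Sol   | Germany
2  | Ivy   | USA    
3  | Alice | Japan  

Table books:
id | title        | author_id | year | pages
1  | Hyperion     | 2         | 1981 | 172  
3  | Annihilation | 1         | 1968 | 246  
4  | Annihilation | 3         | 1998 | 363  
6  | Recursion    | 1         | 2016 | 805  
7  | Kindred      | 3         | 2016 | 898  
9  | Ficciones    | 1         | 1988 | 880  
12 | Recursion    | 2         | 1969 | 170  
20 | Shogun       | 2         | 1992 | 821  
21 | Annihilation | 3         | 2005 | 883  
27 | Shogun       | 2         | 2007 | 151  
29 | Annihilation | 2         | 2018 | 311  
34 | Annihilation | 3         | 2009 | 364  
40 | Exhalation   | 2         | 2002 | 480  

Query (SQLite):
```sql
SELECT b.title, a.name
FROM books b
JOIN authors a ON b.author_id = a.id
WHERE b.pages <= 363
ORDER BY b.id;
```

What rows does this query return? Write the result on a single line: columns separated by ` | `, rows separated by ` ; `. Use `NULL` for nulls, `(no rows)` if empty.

Each books row matches the authors row where author_id = authors.id.
Then keep rows with b.pages <= 363.

Hyperion | Ivy ; Annihilation | Sol ; Annihilation | Alice ; Recursion | Ivy ; Shogun | Ivy ; Annihilation | Ivy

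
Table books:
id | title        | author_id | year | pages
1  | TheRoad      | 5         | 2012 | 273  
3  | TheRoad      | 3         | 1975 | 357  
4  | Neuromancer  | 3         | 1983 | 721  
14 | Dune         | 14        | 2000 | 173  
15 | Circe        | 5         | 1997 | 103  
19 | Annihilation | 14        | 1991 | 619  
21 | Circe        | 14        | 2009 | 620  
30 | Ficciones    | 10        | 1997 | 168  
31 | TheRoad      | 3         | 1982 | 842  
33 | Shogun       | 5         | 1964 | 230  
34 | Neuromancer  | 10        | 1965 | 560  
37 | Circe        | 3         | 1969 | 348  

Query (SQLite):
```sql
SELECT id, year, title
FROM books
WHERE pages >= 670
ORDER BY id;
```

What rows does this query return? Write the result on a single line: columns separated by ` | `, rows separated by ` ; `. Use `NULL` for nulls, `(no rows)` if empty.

4 | 1983 | Neuromancer ; 31 | 1982 | TheRoad

pages >= 670: ids {4, 31}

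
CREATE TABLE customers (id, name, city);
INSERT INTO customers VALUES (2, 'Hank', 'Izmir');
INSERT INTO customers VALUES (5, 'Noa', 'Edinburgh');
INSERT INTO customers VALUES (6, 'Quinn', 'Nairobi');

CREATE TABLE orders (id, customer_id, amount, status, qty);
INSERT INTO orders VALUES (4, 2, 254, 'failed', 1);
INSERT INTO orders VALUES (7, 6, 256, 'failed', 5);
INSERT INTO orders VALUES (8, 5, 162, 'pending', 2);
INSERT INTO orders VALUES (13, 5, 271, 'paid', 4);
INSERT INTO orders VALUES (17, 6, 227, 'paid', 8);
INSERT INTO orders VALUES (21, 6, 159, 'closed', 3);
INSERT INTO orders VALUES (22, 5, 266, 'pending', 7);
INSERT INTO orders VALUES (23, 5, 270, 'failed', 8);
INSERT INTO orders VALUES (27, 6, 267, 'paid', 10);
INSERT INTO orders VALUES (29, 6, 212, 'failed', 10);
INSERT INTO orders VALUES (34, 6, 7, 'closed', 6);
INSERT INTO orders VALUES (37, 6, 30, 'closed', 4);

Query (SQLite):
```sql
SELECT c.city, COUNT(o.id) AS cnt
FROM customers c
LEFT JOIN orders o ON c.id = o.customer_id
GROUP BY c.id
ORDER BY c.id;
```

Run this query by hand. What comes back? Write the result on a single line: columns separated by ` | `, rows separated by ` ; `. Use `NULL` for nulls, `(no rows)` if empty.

LEFT JOIN keeps every customers row; unmatched ones get NULL for orders columns.
Group by customers.id and compute COUNT(o.id). COUNT(col) of an all-NULL group is 0.
  2: ids {4} → COUNT(o.id)=1
  5: ids {8, 13, 22, 23} → COUNT(o.id)=4
  6: ids {7, 17, 21, 27, 29, 34, 37} → COUNT(o.id)=7

Izmir | 1 ; Edinburgh | 4 ; Nairobi | 7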